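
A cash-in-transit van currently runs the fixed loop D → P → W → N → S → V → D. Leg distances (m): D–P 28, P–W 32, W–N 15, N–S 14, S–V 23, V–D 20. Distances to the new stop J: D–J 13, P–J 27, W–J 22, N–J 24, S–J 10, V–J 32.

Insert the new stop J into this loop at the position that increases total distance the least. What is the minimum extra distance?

Insertion cost between consecutive stops i–j is d(i,J) + d(J,j) − d(i,j):
  between D and P: 13 + 27 − 28 = 12
  between P and W: 27 + 22 − 32 = 17
  between W and N: 22 + 24 − 15 = 31
  between N and S: 24 + 10 − 14 = 20
  between S and V: 10 + 32 − 23 = 19
  between V and D: 32 + 13 − 20 = 25
Cheapest insertion is between D and P, adding 12.
New total = 132 + 12 = 144.

Adding 12 m by placing J on the D–P leg.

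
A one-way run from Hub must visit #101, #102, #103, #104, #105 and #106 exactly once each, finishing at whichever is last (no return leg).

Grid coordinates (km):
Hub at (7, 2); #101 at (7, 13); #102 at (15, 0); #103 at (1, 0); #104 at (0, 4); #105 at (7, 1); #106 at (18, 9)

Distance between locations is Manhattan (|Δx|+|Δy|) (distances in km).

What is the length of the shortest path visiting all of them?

There are 6! = 720 possible orderings.
Hub→#101→#102→#103→#104→#105→#106: 11+21+14+5+10+19 = 80
Hub→#101→#102→#103→#104→#106→#105: 11+21+14+5+23+19 = 93
Hub→#101→#102→#103→#105→#104→#106: 11+21+14+7+10+23 = 86
Hub→#101→#102→#103→#105→#106→#104: 11+21+14+7+19+23 = 95
Hub→#101→#102→#103→#106→#104→#105: 11+21+14+26+23+10 = 105
Hub→#101→#102→#103→#106→#105→#104: 11+21+14+26+19+10 = 101
Hub→#101→#102→#104→#103→#105→#106: 11+21+19+5+7+19 = 82
Hub→#101→#102→#104→#103→#106→#105: 11+21+19+5+26+19 = 101
… (712 more)
Hub→#105→#103→#104→#101→#106→#102: 1+7+5+16+15+12 = 56  ← best
The minimum is 56.
One shortest path: Hub → #105 → #103 → #104 → #101 → #106 → #102.

Minimum one-way distance = 56 km.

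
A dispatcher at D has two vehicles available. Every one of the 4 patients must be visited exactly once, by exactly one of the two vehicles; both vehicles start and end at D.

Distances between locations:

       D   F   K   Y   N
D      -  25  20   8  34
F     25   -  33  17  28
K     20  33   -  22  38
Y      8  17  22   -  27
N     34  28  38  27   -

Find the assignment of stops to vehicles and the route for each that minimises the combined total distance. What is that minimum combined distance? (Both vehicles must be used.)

There are 2^3 − 1 = 7 ways to divide the 4 stops into two non-empty groups. For each, the best each vehicle can do is its own shortest tour through its group:
  {F} + {K, Y, N}: 50 + 93 = 143
  {K} + {F, Y, N}: 40 + 87 = 127
  {F, K} + {Y, N}: 78 + 69 = 147
  {Y} + {F, K, N}: 16 + 111 = 127
  {F, Y} + {K, N}: 50 + 92 = 142
  {K, Y} + {F, N}: 50 + 87 = 137
  … (7 splits in total)
Best: vehicle 1 D → K → D = 40; vehicle 2 D → Y → F → N → D = 87; combined 127.

127 — the smallest possible combined total.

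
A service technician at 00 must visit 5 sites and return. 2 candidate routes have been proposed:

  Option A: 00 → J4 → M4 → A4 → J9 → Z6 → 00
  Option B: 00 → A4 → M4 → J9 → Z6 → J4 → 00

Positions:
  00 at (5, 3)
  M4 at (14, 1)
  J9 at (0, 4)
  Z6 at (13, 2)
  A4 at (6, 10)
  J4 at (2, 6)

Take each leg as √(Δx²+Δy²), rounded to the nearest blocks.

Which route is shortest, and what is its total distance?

Option A: 4 + 13 + 12 + 8 + 13 + 8 = 58
Option B: 7 + 12 + 14 + 13 + 12 + 4 = 62

Shortest is Option A, total 58 blocks.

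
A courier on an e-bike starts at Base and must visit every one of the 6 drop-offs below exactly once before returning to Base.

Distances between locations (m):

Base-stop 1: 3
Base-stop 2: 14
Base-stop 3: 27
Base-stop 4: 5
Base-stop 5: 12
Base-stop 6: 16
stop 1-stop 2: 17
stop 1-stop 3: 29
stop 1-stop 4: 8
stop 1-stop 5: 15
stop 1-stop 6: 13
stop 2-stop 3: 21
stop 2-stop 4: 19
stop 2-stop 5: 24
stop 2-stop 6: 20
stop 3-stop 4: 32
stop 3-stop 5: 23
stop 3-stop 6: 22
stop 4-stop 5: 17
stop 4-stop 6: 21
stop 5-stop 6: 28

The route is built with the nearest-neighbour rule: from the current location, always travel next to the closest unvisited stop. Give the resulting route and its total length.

108 m along Base → stop 1 → stop 4 → stop 5 → stop 3 → stop 2 → stop 6 → Base.

At Base the remaining stops are stop 1 3, stop 4 5, stop 5 12, stop 2 14, stop 6 16, stop 3 27; go to stop 1.
At stop 1 the remaining stops are stop 4 8, stop 6 13, stop 5 15, stop 2 17, stop 3 29; go to stop 4.
At stop 4 the remaining stops are stop 5 17, stop 2 19, stop 6 21, stop 3 32; go to stop 5.
At stop 5 the remaining stops are stop 3 23, stop 2 24, stop 6 28; go to stop 3.
At stop 3 the remaining stops are stop 2 21, stop 6 22; go to stop 2.
At stop 2 the remaining stops are stop 6 20; go to stop 6.
Return stop 6→Base: 16.
Total = 3 + 8 + 17 + 23 + 21 + 20 + 16 = 108.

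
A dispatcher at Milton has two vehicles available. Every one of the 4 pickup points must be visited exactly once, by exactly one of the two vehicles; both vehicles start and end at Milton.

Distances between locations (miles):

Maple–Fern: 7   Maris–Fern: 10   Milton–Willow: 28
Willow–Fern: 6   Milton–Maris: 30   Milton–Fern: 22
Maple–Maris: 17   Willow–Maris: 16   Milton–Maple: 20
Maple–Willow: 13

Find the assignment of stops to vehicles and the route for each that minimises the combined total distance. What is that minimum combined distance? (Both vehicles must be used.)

Check every non-empty split of the stops between the two vehicles; for each half take its own optimal tour:
  {Maple} + {Willow, Maris, Fern}: 40 + 74 = 114
  {Willow} + {Maple, Maris, Fern}: 56 + 67 = 123
  {Maple, Willow} + {Maris, Fern}: 61 + 62 = 123
  {Maris} + {Maple, Willow, Fern}: 60 + 61 = 121
  {Maple, Maris} + {Willow, Fern}: 67 + 56 = 123
  {Willow, Maris} + {Maple, Fern}: 74 + 49 = 123
  … (7 splits in total)
Best: vehicle 1 Milton → Maple → Milton = 40; vehicle 2 Milton → Willow → Fern → Maris → Milton = 74; combined 114.

114 miles — the smallest possible combined total.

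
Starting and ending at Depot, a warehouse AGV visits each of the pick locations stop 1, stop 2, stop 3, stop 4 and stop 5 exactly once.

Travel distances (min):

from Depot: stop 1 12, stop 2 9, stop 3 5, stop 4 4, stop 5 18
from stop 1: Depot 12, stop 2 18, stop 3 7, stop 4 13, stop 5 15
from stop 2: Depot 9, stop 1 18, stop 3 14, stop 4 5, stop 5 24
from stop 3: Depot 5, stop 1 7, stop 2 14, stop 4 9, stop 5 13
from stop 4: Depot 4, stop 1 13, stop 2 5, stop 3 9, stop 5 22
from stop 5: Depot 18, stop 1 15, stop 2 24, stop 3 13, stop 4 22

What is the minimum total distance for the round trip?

60 min — the shortest possible round trip.

Depot→stop 1→stop 2→stop 3→stop 4→stop 5→Depot: 12+18+14+9+22+18 = 93
Depot→stop 1→stop 2→stop 3→stop 5→stop 4→Depot: 12+18+14+13+22+4 = 83
Depot→stop 1→stop 2→stop 4→stop 3→stop 5→Depot: 12+18+5+9+13+18 = 75
Depot→stop 1→stop 2→stop 4→stop 5→stop 3→Depot: 12+18+5+22+13+5 = 75
Depot→stop 1→stop 2→stop 5→stop 3→stop 4→Depot: 12+18+24+13+9+4 = 80
Depot→stop 1→stop 2→stop 5→stop 4→stop 3→Depot: 12+18+24+22+9+5 = 90
Depot→stop 1→stop 3→stop 2→stop 4→stop 5→Depot: 12+7+14+5+22+18 = 78
Depot→stop 1→stop 3→stop 2→stop 5→stop 4→Depot: 12+7+14+24+22+4 = 83
Depot→stop 1→stop 3→stop 4→stop 2→stop 5→Depot: 12+7+9+5+24+18 = 75
Depot→stop 1→stop 3→stop 4→stop 5→stop 2→Depot: 12+7+9+22+24+9 = 83
Depot→stop 1→stop 3→stop 5→stop 2→stop 4→Depot: 12+7+13+24+5+4 = 65
Depot→stop 1→stop 3→stop 5→stop 4→stop 2→Depot: 12+7+13+22+5+9 = 68
Depot→stop 1→stop 4→stop 2→stop 3→stop 5→Depot: 12+13+5+14+13+18 = 75
Depot→stop 1→stop 4→stop 2→stop 5→stop 3→Depot: 12+13+5+24+13+5 = 72
… (46 more)
Depot→stop 2→stop 4→stop 1→stop 5→stop 3→Depot: 9+5+13+15+13+5 = 60  ← best
The minimum is 60.
One optimal route: Depot → stop 2 → stop 4 → stop 1 → stop 5 → stop 3 → Depot (or its reverse).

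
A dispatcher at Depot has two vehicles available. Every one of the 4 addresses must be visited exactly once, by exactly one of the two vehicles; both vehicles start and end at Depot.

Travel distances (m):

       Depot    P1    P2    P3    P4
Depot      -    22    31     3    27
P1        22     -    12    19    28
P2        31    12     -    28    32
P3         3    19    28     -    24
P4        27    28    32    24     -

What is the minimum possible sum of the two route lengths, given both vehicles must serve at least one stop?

99 m — the smallest possible combined total.

Check every non-empty split of the stops between the two vehicles; for each half take its own optimal tour:
  {P1} + {P2, P3, P4}: 44 + 90 = 134
  {P2} + {P1, P3, P4}: 62 + 77 = 139
  {P1, P2} + {P3, P4}: 65 + 54 = 119
  {P3} + {P1, P2, P4}: 6 + 93 = 99
  {P1, P3} + {P2, P4}: 44 + 90 = 134
  {P2, P3} + {P1, P4}: 62 + 77 = 139
  … (7 splits in total)
Best: vehicle 1 Depot → P3 → Depot = 6; vehicle 2 Depot → P1 → P2 → P4 → Depot = 93; combined 99.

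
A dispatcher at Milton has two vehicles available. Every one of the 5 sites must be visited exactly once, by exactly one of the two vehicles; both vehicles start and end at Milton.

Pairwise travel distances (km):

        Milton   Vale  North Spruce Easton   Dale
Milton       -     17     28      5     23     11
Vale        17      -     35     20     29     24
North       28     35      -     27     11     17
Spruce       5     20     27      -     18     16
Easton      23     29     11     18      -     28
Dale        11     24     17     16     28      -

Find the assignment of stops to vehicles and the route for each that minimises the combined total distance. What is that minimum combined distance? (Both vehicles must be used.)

Check every non-empty split of the stops between the two vehicles; for each half take its own optimal tour:
  {Vale} + {North, Spruce, Easton, Dale}: 34 + 62 = 96
  {North} + {Vale, Spruce, Easton, Dale}: 56 + 87 = 143
  {Vale, North} + {Spruce, Easton, Dale}: 80 + 62 = 142
  {Spruce} + {Vale, North, Easton, Dale}: 10 + 85 = 95
  {Vale, Spruce} + {North, Easton, Dale}: 42 + 62 = 104
  {North, Spruce} + {Vale, Easton, Dale}: 60 + 85 = 145
  … (15 splits in total)
Best: vehicle 1 Milton → Spruce → Milton = 10; vehicle 2 Milton → Vale → Easton → North → Dale → Milton = 85; combined 95.

95 km — the smallest possible combined total.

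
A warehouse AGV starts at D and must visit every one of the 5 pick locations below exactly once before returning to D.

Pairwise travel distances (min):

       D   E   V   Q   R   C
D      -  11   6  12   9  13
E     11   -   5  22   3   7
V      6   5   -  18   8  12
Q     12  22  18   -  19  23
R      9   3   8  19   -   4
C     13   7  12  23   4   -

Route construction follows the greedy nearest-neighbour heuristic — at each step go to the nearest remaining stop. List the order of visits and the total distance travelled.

From D: distances to unvisited — V=6, R=9, E=11, Q=12, C=13. Nearest is V (6).
From V: distances to unvisited — E=5, R=8, C=12, Q=18. Nearest is E (5).
From E: distances to unvisited — R=3, C=7, Q=22. Nearest is R (3).
From R: distances to unvisited — C=4, Q=19. Nearest is C (4).
From C: distances to unvisited — Q=23. Nearest is Q (23).
Return Q→D: 12.
Total = 6 + 5 + 3 + 4 + 23 + 12 = 53.

53 min along D → V → E → R → C → Q → D.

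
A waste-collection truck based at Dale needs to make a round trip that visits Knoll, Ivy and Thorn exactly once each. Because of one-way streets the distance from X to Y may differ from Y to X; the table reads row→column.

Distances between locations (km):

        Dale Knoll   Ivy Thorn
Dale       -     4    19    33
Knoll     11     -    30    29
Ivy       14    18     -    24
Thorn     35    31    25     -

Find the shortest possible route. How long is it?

Minimum total distance: 72 km.

Dale-Knoll-Ivy-Thorn-Dale: 4+30+24+35 = 93
Dale-Knoll-Thorn-Ivy-Dale: 4+29+25+14 = 72
Dale-Ivy-Knoll-Thorn-Dale: 19+18+29+35 = 101
Dale-Ivy-Thorn-Knoll-Dale: 19+24+31+11 = 85
Dale-Thorn-Knoll-Ivy-Dale: 33+31+30+14 = 108
Dale-Thorn-Ivy-Knoll-Dale: 33+25+18+11 = 87
The minimum is 72.
One optimal route: Dale → Knoll → Thorn → Ivy → Dale.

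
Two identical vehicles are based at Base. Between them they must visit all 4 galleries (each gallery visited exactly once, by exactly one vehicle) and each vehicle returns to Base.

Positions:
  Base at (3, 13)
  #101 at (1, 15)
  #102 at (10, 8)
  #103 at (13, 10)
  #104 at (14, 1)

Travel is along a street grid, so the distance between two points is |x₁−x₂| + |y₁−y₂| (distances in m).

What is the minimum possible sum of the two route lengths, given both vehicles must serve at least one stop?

Check every non-empty split of the stops between the two vehicles; for each half take its own optimal tour:
  {#101} + {#102, #103, #104}: 8 + 46 = 54
  {#102} + {#101, #103, #104}: 24 + 54 = 78
  {#101, #102} + {#103, #104}: 32 + 46 = 78
  {#103} + {#101, #102, #104}: 26 + 54 = 80
  {#101, #103} + {#102, #104}: 34 + 46 = 80
  {#102, #103} + {#101, #104}: 30 + 54 = 84
  … (7 splits in total)
Best: vehicle 1 Base → #101 → Base = 8; vehicle 2 Base → #102 → #104 → #103 → Base = 46; combined 54.

Minimum combined distance: 54 m.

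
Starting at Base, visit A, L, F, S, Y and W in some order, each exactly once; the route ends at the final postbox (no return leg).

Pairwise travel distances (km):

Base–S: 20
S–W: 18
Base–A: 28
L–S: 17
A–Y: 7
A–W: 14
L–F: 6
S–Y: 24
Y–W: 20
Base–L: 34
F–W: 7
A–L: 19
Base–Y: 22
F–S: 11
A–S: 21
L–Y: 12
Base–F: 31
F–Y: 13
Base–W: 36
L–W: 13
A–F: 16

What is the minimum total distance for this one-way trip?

There are 6! = 720 possible orderings.
Base → A → L → F → S → Y → W: 28+19+6+11+24+20 = 108
Base → A → L → F → S → W → Y: 28+19+6+11+18+20 = 102
Base → A → L → F → Y → S → W: 28+19+6+13+24+18 = 108
Base → A → L → F → Y → W → S: 28+19+6+13+20+18 = 104
Base → A → L → F → W → S → Y: 28+19+6+7+18+24 = 102
Base → A → L → F → W → Y → S: 28+19+6+7+20+24 = 104
Base → A → L → S → F → Y → W: 28+19+17+11+13+20 = 108
Base → A → L → S → F → W → Y: 28+19+17+11+7+20 = 102
… (712 more)
Base → S → F → L → Y → A → W: 20+11+6+12+7+14 = 70  ← best
The minimum is 70.
One shortest path: Base → S → F → L → Y → A → W.

Shortest open route: 70 km.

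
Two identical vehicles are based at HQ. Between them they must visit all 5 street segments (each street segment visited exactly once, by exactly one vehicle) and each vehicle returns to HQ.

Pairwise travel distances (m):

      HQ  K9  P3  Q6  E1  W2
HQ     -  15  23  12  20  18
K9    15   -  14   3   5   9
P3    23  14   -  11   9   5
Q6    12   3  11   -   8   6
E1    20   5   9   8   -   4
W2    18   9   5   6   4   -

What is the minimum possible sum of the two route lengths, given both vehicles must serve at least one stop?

Minimum combined distance: 76 m.

Check every non-empty split of the stops between the two vehicles; for each half take its own optimal tour:
  {K9} + {P3, Q6, E1, W2}: 30 + 52 = 82
  {P3} + {K9, Q6, E1, W2}: 46 + 42 = 88
  {K9, P3} + {Q6, E1, W2}: 52 + 42 = 94
  {Q6} + {K9, P3, E1, W2}: 24 + 52 = 76
  {K9, Q6} + {P3, E1, W2}: 30 + 52 = 82
  {P3, Q6} + {K9, E1, W2}: 46 + 42 = 88
  … (15 splits in total)
Best: vehicle 1 HQ → Q6 → HQ = 24; vehicle 2 HQ → K9 → E1 → P3 → W2 → HQ = 52; combined 76.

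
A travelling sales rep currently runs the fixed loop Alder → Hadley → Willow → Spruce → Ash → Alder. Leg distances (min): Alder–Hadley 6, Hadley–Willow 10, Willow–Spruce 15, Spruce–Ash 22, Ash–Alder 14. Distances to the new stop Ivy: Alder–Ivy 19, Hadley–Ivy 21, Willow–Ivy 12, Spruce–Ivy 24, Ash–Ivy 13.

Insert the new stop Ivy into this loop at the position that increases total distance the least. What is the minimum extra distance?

Insertion cost between consecutive stops i–j is d(i,Ivy) + d(Ivy,j) − d(i,j):
  between Alder and Hadley: 19 + 21 − 6 = 34
  between Hadley and Willow: 21 + 12 − 10 = 23
  between Willow and Spruce: 12 + 24 − 15 = 21
  between Spruce and Ash: 24 + 13 − 22 = 15
  between Ash and Alder: 13 + 19 − 14 = 18
Cheapest insertion is between Spruce and Ash, adding 15.
New total = 67 + 15 = 82.

Adding 15 min by placing Ivy on the Spruce–Ash leg.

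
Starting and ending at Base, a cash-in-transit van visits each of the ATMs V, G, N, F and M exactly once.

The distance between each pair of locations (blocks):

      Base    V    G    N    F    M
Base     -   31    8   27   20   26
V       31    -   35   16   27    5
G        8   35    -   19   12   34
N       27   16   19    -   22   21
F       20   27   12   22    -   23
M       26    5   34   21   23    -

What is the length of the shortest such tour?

Minimum total distance: 89 blocks.

Base→V→G→N→F→M→Base: 31+35+19+22+23+26 = 156
Base→V→G→N→M→F→Base: 31+35+19+21+23+20 = 149
Base→V→G→F→N→M→Base: 31+35+12+22+21+26 = 147
Base→V→G→F→M→N→Base: 31+35+12+23+21+27 = 149
Base→V→G→M→N→F→Base: 31+35+34+21+22+20 = 163
Base→V→G→M→F→N→Base: 31+35+34+23+22+27 = 172
Base→V→N→G→F→M→Base: 31+16+19+12+23+26 = 127
Base→V→N→G→M→F→Base: 31+16+19+34+23+20 = 143
Base→V→N→F→G→M→Base: 31+16+22+12+34+26 = 141
Base→V→N→F→M→G→Base: 31+16+22+23+34+8 = 134
Base→V→N→M→G→F→Base: 31+16+21+34+12+20 = 134
Base→V→N→M→F→G→Base: 31+16+21+23+12+8 = 111
Base→V→F→G→N→M→Base: 31+27+12+19+21+26 = 136
Base→V→F→G→M→N→Base: 31+27+12+34+21+27 = 152
… (46 more)
Base→G→F→N→V→M→Base: 8+12+22+16+5+26 = 89  ← best
The minimum is 89.
One optimal route: Base → G → F → N → V → M → Base (or its reverse).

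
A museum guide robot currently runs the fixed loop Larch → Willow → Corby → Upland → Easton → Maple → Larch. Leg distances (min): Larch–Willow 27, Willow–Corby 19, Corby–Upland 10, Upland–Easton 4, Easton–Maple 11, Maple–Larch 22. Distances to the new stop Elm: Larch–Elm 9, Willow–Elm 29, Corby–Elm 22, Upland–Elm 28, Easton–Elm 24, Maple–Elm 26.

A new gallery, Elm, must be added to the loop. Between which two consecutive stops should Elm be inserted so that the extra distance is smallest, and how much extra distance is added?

Insertion cost between consecutive stops i–j is d(i,Elm) + d(Elm,j) − d(i,j):
  between Larch and Willow: 9 + 29 − 27 = 11
  between Willow and Corby: 29 + 22 − 19 = 32
  between Corby and Upland: 22 + 28 − 10 = 40
  between Upland and Easton: 28 + 24 − 4 = 48
  between Easton and Maple: 24 + 26 − 11 = 39
  between Maple and Larch: 26 + 9 − 22 = 13
Cheapest insertion is between Larch and Willow, adding 11.
New total = 93 + 11 = 104.

Minimum extra distance: 11 min, inserting Elm between Larch and Willow.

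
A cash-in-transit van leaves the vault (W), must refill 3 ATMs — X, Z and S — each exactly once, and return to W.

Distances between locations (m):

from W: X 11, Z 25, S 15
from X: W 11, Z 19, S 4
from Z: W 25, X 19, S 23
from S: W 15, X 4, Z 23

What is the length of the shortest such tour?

With 3 stops there are 3!/2 = 3 distinct round trips (a route and its reverse cost the same).
W → X → Z → S → W: 11+19+23+15 = 68
W → X → S → Z → W: 11+4+23+25 = 63
W → Z → X → S → W: 25+19+4+15 = 63
The minimum is 63.
One optimal route: W → X → S → Z → W (or its reverse).

63 m — the shortest possible round trip.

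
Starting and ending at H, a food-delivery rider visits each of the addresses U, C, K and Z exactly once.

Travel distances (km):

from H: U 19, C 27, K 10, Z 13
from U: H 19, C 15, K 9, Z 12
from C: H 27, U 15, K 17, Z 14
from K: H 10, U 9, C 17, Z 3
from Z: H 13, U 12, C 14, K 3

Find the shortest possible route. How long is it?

There are 12 distinct closed tours to check (reversals are equivalent).
H - U - C - K - Z - H: 19+15+17+3+13 = 67
H - U - C - Z - K - H: 19+15+14+3+10 = 61
H - U - K - C - Z - H: 19+9+17+14+13 = 72
H - U - K - Z - C - H: 19+9+3+14+27 = 72
H - U - Z - C - K - H: 19+12+14+17+10 = 72
H - U - Z - K - C - H: 19+12+3+17+27 = 78
H - C - U - K - Z - H: 27+15+9+3+13 = 67
H - C - U - Z - K - H: 27+15+12+3+10 = 67
H - C - K - U - Z - H: 27+17+9+12+13 = 78
H - C - Z - U - K - H: 27+14+12+9+10 = 72
H - K - U - C - Z - H: 10+9+15+14+13 = 61
H - K - C - U - Z - H: 10+17+15+12+13 = 67
The minimum is 61.
One optimal route: H → U → C → Z → K → H (or its reverse).

Minimum total distance: 61 km.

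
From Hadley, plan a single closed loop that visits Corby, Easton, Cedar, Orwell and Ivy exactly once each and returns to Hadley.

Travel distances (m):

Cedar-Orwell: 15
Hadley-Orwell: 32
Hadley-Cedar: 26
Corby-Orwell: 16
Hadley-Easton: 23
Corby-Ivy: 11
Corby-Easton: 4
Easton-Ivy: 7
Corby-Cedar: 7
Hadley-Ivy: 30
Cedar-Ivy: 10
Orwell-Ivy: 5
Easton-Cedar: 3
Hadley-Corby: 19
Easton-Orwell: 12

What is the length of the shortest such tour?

Shortest round trip = 73 m.

With 5 stops there are 5!/2 = 60 distinct round trips (a route and its reverse cost the same).
Hadley → Corby → Easton → Cedar → Orwell → Ivy → Hadley: 19+4+3+15+5+30 = 76
Hadley → Corby → Easton → Cedar → Ivy → Orwell → Hadley: 19+4+3+10+5+32 = 73
Hadley → Corby → Easton → Orwell → Cedar → Ivy → Hadley: 19+4+12+15+10+30 = 90
Hadley → Corby → Easton → Orwell → Ivy → Cedar → Hadley: 19+4+12+5+10+26 = 76
Hadley → Corby → Easton → Ivy → Cedar → Orwell → Hadley: 19+4+7+10+15+32 = 87
Hadley → Corby → Easton → Ivy → Orwell → Cedar → Hadley: 19+4+7+5+15+26 = 76
Hadley → Corby → Cedar → Easton → Orwell → Ivy → Hadley: 19+7+3+12+5+30 = 76
Hadley → Corby → Cedar → Easton → Ivy → Orwell → Hadley: 19+7+3+7+5+32 = 73
Hadley → Corby → Cedar → Orwell → Easton → Ivy → Hadley: 19+7+15+12+7+30 = 90
Hadley → Corby → Cedar → Orwell → Ivy → Easton → Hadley: 19+7+15+5+7+23 = 76
Hadley → Corby → Cedar → Ivy → Easton → Orwell → Hadley: 19+7+10+7+12+32 = 87
Hadley → Corby → Cedar → Ivy → Orwell → Easton → Hadley: 19+7+10+5+12+23 = 76
Hadley → Corby → Orwell → Easton → Cedar → Ivy → Hadley: 19+16+12+3+10+30 = 90
Hadley → Corby → Orwell → Easton → Ivy → Cedar → Hadley: 19+16+12+7+10+26 = 90
… (46 more)
The minimum is 73.
One optimal route: Hadley → Corby → Easton → Cedar → Ivy → Orwell → Hadley (or its reverse).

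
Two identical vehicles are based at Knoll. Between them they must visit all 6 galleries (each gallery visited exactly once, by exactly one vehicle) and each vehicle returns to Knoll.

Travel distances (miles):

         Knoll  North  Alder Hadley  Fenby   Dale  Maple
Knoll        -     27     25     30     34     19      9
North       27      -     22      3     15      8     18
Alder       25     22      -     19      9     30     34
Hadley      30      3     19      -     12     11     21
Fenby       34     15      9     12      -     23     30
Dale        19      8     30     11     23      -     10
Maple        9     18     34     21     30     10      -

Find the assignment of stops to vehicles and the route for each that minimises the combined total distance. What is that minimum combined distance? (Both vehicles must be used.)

Try each way of splitting the stops between the two vehicles (each non-empty) and, for each split, find the best tour for each vehicle:
  {North} + {Alder, Hadley, Fenby, Dale, Maple}: 54 + 76 = 130
  {Alder} + {North, Hadley, Fenby, Dale, Maple}: 50 + 76 = 126
  {North, Alder} + {Hadley, Fenby, Dale, Maple}: 74 + 76 = 150
  {Hadley} + {North, Alder, Fenby, Dale, Maple}: 60 + 76 = 136
  {North, Hadley} + {Alder, Fenby, Dale, Maple}: 60 + 76 = 136
  {Alder, Hadley} + {North, Fenby, Dale, Maple}: 74 + 76 = 150
  … (31 splits in total)
  {North, Alder, Hadley, Fenby, Dale} + {Maple}: 76 + 18 = 94  ← best
Best: vehicle 1 Knoll → Alder → Fenby → Hadley → North → Dale → Knoll = 76; vehicle 2 Knoll → Maple → Knoll = 18; combined 94.

Minimum combined distance: 94 miles.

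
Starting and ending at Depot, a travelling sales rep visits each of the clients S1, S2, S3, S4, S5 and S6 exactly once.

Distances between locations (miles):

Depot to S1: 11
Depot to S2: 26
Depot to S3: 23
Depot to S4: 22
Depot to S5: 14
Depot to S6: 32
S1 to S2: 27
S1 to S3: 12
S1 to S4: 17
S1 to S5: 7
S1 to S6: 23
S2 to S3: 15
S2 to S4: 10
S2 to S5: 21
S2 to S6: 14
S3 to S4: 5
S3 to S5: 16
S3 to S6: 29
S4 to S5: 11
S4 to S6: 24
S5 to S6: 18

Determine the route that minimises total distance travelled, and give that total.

With 6 stops there are 6!/2 = 360 distinct round trips (a route and its reverse cost the same).
Depot-S1-S2-S3-S4-S5-S6-Depot: 11+27+15+5+11+18+32 = 119
Depot-S1-S2-S3-S4-S6-S5-Depot: 11+27+15+5+24+18+14 = 114
Depot-S1-S2-S3-S5-S4-S6-Depot: 11+27+15+16+11+24+32 = 136
Depot-S1-S2-S3-S5-S6-S4-Depot: 11+27+15+16+18+24+22 = 133
Depot-S1-S2-S3-S6-S4-S5-Depot: 11+27+15+29+24+11+14 = 131
Depot-S1-S2-S3-S6-S5-S4-Depot: 11+27+15+29+18+11+22 = 133
Depot-S1-S2-S4-S3-S5-S6-Depot: 11+27+10+5+16+18+32 = 119
Depot-S1-S2-S4-S3-S6-S5-Depot: 11+27+10+5+29+18+14 = 114
… (352 more)
Depot-S1-S3-S4-S2-S6-S5-Depot: 11+12+5+10+14+18+14 = 84  ← best
The minimum is 84.
One optimal route: Depot → S1 → S3 → S4 → S2 → S6 → S5 → Depot (or its reverse).

Shortest round trip = 84 miles.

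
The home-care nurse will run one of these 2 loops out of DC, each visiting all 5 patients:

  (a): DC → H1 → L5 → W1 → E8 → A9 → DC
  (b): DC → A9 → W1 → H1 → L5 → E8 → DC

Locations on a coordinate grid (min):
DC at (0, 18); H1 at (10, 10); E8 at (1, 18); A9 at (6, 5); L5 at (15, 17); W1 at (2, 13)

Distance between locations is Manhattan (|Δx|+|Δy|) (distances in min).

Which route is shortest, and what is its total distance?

Shortest is (b), total 70 min.

(a): 18 + 12 + 17 + 6 + 18 + 19 = 90
(b): 19 + 12 + 11 + 12 + 15 + 1 = 70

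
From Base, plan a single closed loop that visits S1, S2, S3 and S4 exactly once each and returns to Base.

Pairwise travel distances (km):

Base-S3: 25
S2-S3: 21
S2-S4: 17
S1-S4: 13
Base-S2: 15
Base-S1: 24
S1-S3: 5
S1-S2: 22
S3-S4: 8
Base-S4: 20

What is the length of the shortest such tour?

Minimum total distance: 69 km.

There are 12 distinct closed tours to check (reversals are equivalent).
Base→S1→S2→S3→S4→Base: 24+22+21+8+20 = 95
Base→S1→S2→S4→S3→Base: 24+22+17+8+25 = 96
Base→S1→S3→S2→S4→Base: 24+5+21+17+20 = 87
Base→S1→S3→S4→S2→Base: 24+5+8+17+15 = 69
Base→S1→S4→S2→S3→Base: 24+13+17+21+25 = 100
Base→S1→S4→S3→S2→Base: 24+13+8+21+15 = 81
Base→S2→S1→S3→S4→Base: 15+22+5+8+20 = 70
Base→S2→S1→S4→S3→Base: 15+22+13+8+25 = 83
Base→S2→S3→S1→S4→Base: 15+21+5+13+20 = 74
Base→S2→S4→S1→S3→Base: 15+17+13+5+25 = 75
Base→S3→S1→S2→S4→Base: 25+5+22+17+20 = 89
Base→S3→S2→S1→S4→Base: 25+21+22+13+20 = 101
The minimum is 69.
One optimal route: Base → S1 → S3 → S4 → S2 → Base (or its reverse).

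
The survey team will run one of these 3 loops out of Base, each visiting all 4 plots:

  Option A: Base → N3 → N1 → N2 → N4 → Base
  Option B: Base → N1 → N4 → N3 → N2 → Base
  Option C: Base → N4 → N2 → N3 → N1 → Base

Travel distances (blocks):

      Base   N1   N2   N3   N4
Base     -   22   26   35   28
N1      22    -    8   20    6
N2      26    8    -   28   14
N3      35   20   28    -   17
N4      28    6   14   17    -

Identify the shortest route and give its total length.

Shortest is Option B, total 99 blocks.

Option A: 35 + 20 + 8 + 14 + 28 = 105
Option B: 22 + 6 + 17 + 28 + 26 = 99
Option C: 28 + 14 + 28 + 20 + 22 = 112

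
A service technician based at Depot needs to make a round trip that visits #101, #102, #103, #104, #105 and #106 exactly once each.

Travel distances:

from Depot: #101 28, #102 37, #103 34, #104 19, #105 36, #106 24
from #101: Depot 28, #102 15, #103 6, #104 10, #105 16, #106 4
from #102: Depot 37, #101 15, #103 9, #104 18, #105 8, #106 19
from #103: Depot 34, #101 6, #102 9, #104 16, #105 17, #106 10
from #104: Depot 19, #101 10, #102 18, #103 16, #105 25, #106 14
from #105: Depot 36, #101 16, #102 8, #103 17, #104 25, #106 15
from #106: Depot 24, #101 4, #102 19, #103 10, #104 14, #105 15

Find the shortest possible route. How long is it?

Shortest round trip = 91.

Depot-#101-#102-#103-#104-#105-#106-Depot: 28+15+9+16+25+15+24 = 132
Depot-#101-#102-#103-#104-#106-#105-Depot: 28+15+9+16+14+15+36 = 133
Depot-#101-#102-#103-#105-#104-#106-Depot: 28+15+9+17+25+14+24 = 132
Depot-#101-#102-#103-#105-#106-#104-Depot: 28+15+9+17+15+14+19 = 117
Depot-#101-#102-#103-#106-#104-#105-Depot: 28+15+9+10+14+25+36 = 137
Depot-#101-#102-#103-#106-#105-#104-Depot: 28+15+9+10+15+25+19 = 121
Depot-#101-#102-#104-#103-#105-#106-Depot: 28+15+18+16+17+15+24 = 133
Depot-#101-#102-#104-#103-#106-#105-Depot: 28+15+18+16+10+15+36 = 138
… (352 more)
Depot-#104-#101-#103-#102-#105-#106-Depot: 19+10+6+9+8+15+24 = 91  ← best
The minimum is 91.
One optimal route: Depot → #104 → #101 → #103 → #102 → #105 → #106 → Depot (or its reverse).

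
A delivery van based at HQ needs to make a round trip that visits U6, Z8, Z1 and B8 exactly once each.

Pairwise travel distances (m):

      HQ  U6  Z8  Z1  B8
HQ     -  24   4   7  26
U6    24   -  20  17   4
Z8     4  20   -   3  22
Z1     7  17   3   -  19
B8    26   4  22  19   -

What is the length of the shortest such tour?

With 4 stops there are 4!/2 = 12 distinct round trips (a route and its reverse cost the same).
HQ - U6 - Z8 - Z1 - B8 - HQ: 24+20+3+19+26 = 92
HQ - U6 - Z8 - B8 - Z1 - HQ: 24+20+22+19+7 = 92
HQ - U6 - Z1 - Z8 - B8 - HQ: 24+17+3+22+26 = 92
HQ - U6 - Z1 - B8 - Z8 - HQ: 24+17+19+22+4 = 86
HQ - U6 - B8 - Z8 - Z1 - HQ: 24+4+22+3+7 = 60
HQ - U6 - B8 - Z1 - Z8 - HQ: 24+4+19+3+4 = 54
HQ - Z8 - U6 - Z1 - B8 - HQ: 4+20+17+19+26 = 86
HQ - Z8 - U6 - B8 - Z1 - HQ: 4+20+4+19+7 = 54
HQ - Z8 - Z1 - U6 - B8 - HQ: 4+3+17+4+26 = 54
HQ - Z8 - B8 - U6 - Z1 - HQ: 4+22+4+17+7 = 54
HQ - Z1 - U6 - Z8 - B8 - HQ: 7+17+20+22+26 = 92
HQ - Z1 - Z8 - U6 - B8 - HQ: 7+3+20+4+26 = 60
The minimum is 54.
One optimal route: HQ → U6 → B8 → Z1 → Z8 → HQ (or its reverse).

Shortest round trip = 54 m.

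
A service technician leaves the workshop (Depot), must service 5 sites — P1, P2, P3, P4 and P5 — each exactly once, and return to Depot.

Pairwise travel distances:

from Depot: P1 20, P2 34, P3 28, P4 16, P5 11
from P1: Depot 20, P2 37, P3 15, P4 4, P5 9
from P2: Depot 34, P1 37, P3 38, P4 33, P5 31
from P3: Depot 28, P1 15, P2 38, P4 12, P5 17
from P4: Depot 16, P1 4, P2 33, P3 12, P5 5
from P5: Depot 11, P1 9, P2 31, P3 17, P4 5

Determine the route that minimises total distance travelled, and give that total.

107 — the shortest possible round trip.

There are 60 distinct closed tours to check (reversals are equivalent).
Depot → P1 → P2 → P3 → P4 → P5 → Depot: 20+37+38+12+5+11 = 123
Depot → P1 → P2 → P3 → P5 → P4 → Depot: 20+37+38+17+5+16 = 133
Depot → P1 → P2 → P4 → P3 → P5 → Depot: 20+37+33+12+17+11 = 130
Depot → P1 → P2 → P4 → P5 → P3 → Depot: 20+37+33+5+17+28 = 140
Depot → P1 → P2 → P5 → P3 → P4 → Depot: 20+37+31+17+12+16 = 133
Depot → P1 → P2 → P5 → P4 → P3 → Depot: 20+37+31+5+12+28 = 133
Depot → P1 → P3 → P2 → P4 → P5 → Depot: 20+15+38+33+5+11 = 122
Depot → P1 → P3 → P2 → P5 → P4 → Depot: 20+15+38+31+5+16 = 125
Depot → P1 → P3 → P4 → P2 → P5 → Depot: 20+15+12+33+31+11 = 122
Depot → P1 → P3 → P4 → P5 → P2 → Depot: 20+15+12+5+31+34 = 117
Depot → P1 → P3 → P5 → P2 → P4 → Depot: 20+15+17+31+33+16 = 132
Depot → P1 → P3 → P5 → P4 → P2 → Depot: 20+15+17+5+33+34 = 124
Depot → P1 → P4 → P2 → P3 → P5 → Depot: 20+4+33+38+17+11 = 123
Depot → P1 → P4 → P2 → P5 → P3 → Depot: 20+4+33+31+17+28 = 133
… (46 more)
Depot → P2 → P3 → P1 → P4 → P5 → Depot: 34+38+15+4+5+11 = 107  ← best
The minimum is 107.
One optimal route: Depot → P2 → P3 → P1 → P4 → P5 → Depot (or its reverse).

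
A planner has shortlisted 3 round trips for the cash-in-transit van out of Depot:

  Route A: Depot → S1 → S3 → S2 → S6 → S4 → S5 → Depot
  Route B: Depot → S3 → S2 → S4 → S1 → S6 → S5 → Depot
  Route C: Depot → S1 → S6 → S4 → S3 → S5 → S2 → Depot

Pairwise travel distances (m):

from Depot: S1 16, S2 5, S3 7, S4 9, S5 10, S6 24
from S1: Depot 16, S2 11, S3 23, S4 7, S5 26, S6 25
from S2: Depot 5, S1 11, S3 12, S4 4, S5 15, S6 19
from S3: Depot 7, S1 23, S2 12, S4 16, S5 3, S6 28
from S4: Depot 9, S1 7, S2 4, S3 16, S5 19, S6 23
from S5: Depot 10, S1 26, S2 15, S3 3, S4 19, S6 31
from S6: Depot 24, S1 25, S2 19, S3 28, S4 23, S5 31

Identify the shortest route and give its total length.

96 m — Route B is the shortest.

Route A: 16 + 23 + 12 + 19 + 23 + 19 + 10 = 122
Route B: 7 + 12 + 4 + 7 + 25 + 31 + 10 = 96
Route C: 16 + 25 + 23 + 16 + 3 + 15 + 5 = 103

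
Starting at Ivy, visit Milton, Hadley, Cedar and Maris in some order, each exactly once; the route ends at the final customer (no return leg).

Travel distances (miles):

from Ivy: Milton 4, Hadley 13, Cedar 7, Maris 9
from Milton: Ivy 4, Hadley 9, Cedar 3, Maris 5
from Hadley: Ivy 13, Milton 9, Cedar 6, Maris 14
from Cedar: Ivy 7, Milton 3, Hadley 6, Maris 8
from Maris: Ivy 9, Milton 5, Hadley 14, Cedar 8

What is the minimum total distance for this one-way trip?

There are 4! = 24 possible orderings.
Ivy → Milton → Hadley → Cedar → Maris: 4+9+6+8 = 27
Ivy → Milton → Hadley → Maris → Cedar: 4+9+14+8 = 35
Ivy → Milton → Cedar → Hadley → Maris: 4+3+6+14 = 27
Ivy → Milton → Cedar → Maris → Hadley: 4+3+8+14 = 29
Ivy → Milton → Maris → Hadley → Cedar: 4+5+14+6 = 29
Ivy → Milton → Maris → Cedar → Hadley: 4+5+8+6 = 23
Ivy → Hadley → Milton → Cedar → Maris: 13+9+3+8 = 33
Ivy → Hadley → Milton → Maris → Cedar: 13+9+5+8 = 35
Ivy → Hadley → Cedar → Milton → Maris: 13+6+3+5 = 27
Ivy → Hadley → Cedar → Maris → Milton: 13+6+8+5 = 32
Ivy → Hadley → Maris → Milton → Cedar: 13+14+5+3 = 35
Ivy → Hadley → Maris → Cedar → Milton: 13+14+8+3 = 38
Ivy → Cedar → Milton → Hadley → Maris: 7+3+9+14 = 33
Ivy → Cedar → Milton → Maris → Hadley: 7+3+5+14 = 29
… (10 more)
The minimum is 23.
One shortest path: Ivy → Milton → Maris → Cedar → Hadley.

Shortest open route: 23 miles.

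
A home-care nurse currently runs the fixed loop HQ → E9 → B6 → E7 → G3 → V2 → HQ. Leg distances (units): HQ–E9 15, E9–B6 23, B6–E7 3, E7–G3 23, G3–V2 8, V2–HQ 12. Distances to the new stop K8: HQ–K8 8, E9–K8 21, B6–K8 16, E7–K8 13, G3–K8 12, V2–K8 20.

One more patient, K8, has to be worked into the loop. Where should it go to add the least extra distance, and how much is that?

Adding 2 by placing K8 on the E7–G3 leg.

Insertion cost between consecutive stops i–j is d(i,K8) + d(K8,j) − d(i,j):
  between HQ and E9: 8 + 21 − 15 = 14
  between E9 and B6: 21 + 16 − 23 = 14
  between B6 and E7: 16 + 13 − 3 = 26
  between E7 and G3: 13 + 12 − 23 = 2
  between G3 and V2: 12 + 20 − 8 = 24
  between V2 and HQ: 20 + 8 − 12 = 16
Cheapest insertion is between E7 and G3, adding 2.
New total = 84 + 2 = 86.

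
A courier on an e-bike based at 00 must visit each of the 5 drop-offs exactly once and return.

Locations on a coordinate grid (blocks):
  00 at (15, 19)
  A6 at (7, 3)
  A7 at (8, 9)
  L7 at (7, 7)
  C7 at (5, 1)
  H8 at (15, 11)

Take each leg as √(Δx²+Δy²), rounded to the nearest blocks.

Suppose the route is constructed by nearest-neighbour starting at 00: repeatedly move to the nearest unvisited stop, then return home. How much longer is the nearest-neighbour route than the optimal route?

From 00: H8=8, A7=12, L7=14, A6=18, C7=21 → choose H8 (8).
From H8: A7=7, L7=9, A6=11, C7=14 → choose A7 (7).
From A7: L7=2, A6=6, C7=9 → choose L7 (2).
From L7: A6=4, C7=6 → choose A6 (4).
From A6: C7=3 → choose C7 (3).
NN route 00 → H8 → A7 → L7 → A6 → C7 → 00 costs 45.
Optimal: 00 → A7 → L7 → C7 → A6 → H8 → 00 costs 42 (by enumerating all 60 distinct tours).
Excess = 45 − 42 = 3.

The nearest-neighbour route is 3 blocks longer than optimal.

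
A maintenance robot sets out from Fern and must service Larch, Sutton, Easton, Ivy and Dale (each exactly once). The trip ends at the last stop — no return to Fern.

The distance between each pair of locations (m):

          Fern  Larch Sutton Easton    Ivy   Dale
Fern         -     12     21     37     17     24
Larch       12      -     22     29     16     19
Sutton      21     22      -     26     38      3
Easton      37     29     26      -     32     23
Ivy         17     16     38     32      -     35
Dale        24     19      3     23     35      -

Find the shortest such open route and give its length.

There are 5! = 120 possible orderings.
Fern → Larch → Sutton → Easton → Ivy → Dale: 12+22+26+32+35 = 127
Fern → Larch → Sutton → Easton → Dale → Ivy: 12+22+26+23+35 = 118
Fern → Larch → Sutton → Ivy → Easton → Dale: 12+22+38+32+23 = 127
Fern → Larch → Sutton → Ivy → Dale → Easton: 12+22+38+35+23 = 130
Fern → Larch → Sutton → Dale → Easton → Ivy: 12+22+3+23+32 = 92
Fern → Larch → Sutton → Dale → Ivy → Easton: 12+22+3+35+32 = 104
Fern → Larch → Easton → Sutton → Ivy → Dale: 12+29+26+38+35 = 140
Fern → Larch → Easton → Sutton → Dale → Ivy: 12+29+26+3+35 = 105
Fern → Larch → Easton → Ivy → Sutton → Dale: 12+29+32+38+3 = 114
Fern → Larch → Easton → Ivy → Dale → Sutton: 12+29+32+35+3 = 111
Fern → Larch → Easton → Dale → Sutton → Ivy: 12+29+23+3+38 = 105
Fern → Larch → Easton → Dale → Ivy → Sutton: 12+29+23+35+38 = 137
Fern → Larch → Ivy → Sutton → Easton → Dale: 12+16+38+26+23 = 115
Fern → Larch → Ivy → Sutton → Dale → Easton: 12+16+38+3+23 = 92
… (106 more)
Fern → Ivy → Larch → Sutton → Dale → Easton: 17+16+22+3+23 = 81  ← best
The minimum is 81.
One shortest path: Fern → Ivy → Larch → Sutton → Dale → Easton.

Shortest open route: 81 m.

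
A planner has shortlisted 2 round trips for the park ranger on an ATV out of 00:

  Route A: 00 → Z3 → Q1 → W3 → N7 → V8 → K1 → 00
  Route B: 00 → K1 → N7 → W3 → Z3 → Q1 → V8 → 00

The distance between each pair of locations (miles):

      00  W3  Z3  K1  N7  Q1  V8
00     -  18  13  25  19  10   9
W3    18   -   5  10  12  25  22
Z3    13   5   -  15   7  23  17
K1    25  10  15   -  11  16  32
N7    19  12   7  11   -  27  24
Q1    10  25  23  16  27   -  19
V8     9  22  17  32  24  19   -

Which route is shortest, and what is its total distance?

Route A: 13 + 23 + 25 + 12 + 24 + 32 + 25 = 154
Route B: 25 + 11 + 12 + 5 + 23 + 19 + 9 = 104

104 miles — Route B is the shortest.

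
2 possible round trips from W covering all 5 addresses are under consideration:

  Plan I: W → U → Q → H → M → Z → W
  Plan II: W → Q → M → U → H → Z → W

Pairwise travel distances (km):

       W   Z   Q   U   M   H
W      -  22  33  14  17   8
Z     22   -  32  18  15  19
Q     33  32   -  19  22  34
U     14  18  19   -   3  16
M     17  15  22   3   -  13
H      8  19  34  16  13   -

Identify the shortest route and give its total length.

Plan I: 14 + 19 + 34 + 13 + 15 + 22 = 117
Plan II: 33 + 22 + 3 + 16 + 19 + 22 = 115

115 km — Plan II is the shortest.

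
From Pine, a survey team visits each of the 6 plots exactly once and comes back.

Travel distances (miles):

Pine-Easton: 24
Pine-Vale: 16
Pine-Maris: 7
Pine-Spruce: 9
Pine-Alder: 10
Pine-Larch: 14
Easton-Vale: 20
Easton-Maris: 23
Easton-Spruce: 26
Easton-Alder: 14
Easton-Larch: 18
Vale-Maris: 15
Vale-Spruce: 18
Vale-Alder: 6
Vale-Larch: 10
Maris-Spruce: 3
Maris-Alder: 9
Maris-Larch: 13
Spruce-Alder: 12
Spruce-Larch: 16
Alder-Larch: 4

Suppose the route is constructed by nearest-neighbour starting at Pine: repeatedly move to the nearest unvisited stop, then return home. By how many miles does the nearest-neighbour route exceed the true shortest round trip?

From Pine: Maris=7, Spruce=9, Alder=10, Larch=14, Vale=16, Easton=24 → choose Maris (7).
From Maris: Spruce=3, Alder=9, Larch=13, Vale=15, Easton=23 → choose Spruce (3).
From Spruce: Alder=12, Larch=16, Vale=18, Easton=26 → choose Alder (12).
From Alder: Larch=4, Vale=6, Easton=14 → choose Larch (4).
From Larch: Vale=10, Easton=18 → choose Vale (10).
From Vale: Easton=20 → choose Easton (20).
NN route Pine → Maris → Spruce → Alder → Larch → Vale → Easton → Pine costs 80.
Optimal: Pine → Easton → Vale → Alder → Larch → Maris → Spruce → Pine costs 79 (by enumerating all 360 distinct tours).
Excess = 80 − 79 = 1.

1 miles longer than the optimal tour.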